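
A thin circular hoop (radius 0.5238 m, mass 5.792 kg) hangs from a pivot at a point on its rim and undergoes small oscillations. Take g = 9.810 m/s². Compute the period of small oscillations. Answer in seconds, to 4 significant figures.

I_cm = mr² = 1.5891 kg·m². The pivot is at distance d = 0.5238 m from the centre of mass.
By the parallel-axis theorem, I = I_cm + md² = 1.5891 + 1.5891 = 3.1783 kg·m².
T = 2π√(I/(mgd)) = 2π√(3.1783/(5.792 × 9.810 × 0.5238)) = 2.053 s.

2.053 s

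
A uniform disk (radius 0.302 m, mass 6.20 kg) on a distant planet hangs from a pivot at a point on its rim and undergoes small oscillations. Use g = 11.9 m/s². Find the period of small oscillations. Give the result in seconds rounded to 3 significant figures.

1.23 s

I_cm = ½mr² = 0.2827 kg·m². The pivot is at distance d = 0.302 m from the centre of mass.
By the parallel-axis theorem, I = I_cm + md² = 0.2827 + 0.5655 = 0.8482 kg·m².
T = 2π√(I/(mgd)) = 2π√(0.8482/(6.20 × 11.9 × 0.302)) = 1.23 s.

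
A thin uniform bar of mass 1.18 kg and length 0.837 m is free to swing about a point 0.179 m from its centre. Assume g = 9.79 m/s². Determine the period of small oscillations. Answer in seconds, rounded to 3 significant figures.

1.43 s

For a physical pendulum T = 2π√(I/(mgd)), with d = 0.1790 m from pivot to centre of mass.
I_cm = mL²/12 = 1.18 × 0.837²/12 = 0.06889 kg·m²; I = I_cm + md² = 0.06889 + 1.18 × 0.1790² = 0.1067 kg·m².
T = 2π√(0.1067/(1.18 × 9.79 × 0.1790)) = 1.43 s.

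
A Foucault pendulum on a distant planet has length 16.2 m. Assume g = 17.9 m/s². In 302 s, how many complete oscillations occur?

T = 2π√(L/g) = 2π√(16.2/17.9) = 5.977 s.
Number of complete oscillations = ⌊302/5.977⌋ = ⌊50.52⌋ = 50.

50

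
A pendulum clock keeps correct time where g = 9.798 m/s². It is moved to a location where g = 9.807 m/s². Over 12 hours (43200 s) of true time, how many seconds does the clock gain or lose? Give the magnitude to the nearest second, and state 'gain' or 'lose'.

The clock's period scales as T ∝ 1/√g, so T'/T = √(9.798/9.807) = 0.999541.
In 43200 s of true time the clock registers 43200/0.999541 = 43219.8 s, so it gains 20 s.

gain 20 s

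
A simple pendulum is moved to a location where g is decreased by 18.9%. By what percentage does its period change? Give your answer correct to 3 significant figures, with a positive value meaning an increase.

11.0%

T ∝ 1/√g, so T'/T = 1/√(0.8110) = 1.110.
Percentage change in T = (1.110 − 1) × 100% = 11.0%.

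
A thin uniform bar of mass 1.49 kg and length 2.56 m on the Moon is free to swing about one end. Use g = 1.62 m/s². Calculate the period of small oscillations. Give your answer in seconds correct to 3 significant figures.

6.45 s

For a physical pendulum T = 2π√(I/(mgd)), with d = 1.280 m from pivot to centre of mass.
I_cm = mL²/12 = 1.49 × 2.56²/12 = 0.8137 kg·m²; I = I_cm + md² = 0.8137 + 1.49 × 1.280² = 3.255 kg·m².
T = 2π√(3.255/(1.49 × 1.62 × 1.280)) = 6.45 s.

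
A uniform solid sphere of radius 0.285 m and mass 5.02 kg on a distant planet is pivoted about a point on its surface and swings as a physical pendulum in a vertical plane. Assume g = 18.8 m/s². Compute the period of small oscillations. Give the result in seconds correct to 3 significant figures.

I_cm = (2/5)mr² = 0.1631 kg·m². The pivot is at distance d = 0.285 m from the centre of mass.
By the parallel-axis theorem, I = I_cm + md² = 0.1631 + 0.4077 = 0.5708 kg·m².
T = 2π√(I/(mgd)) = 2π√(0.5708/(5.02 × 18.8 × 0.285)) = 0.915 s.

0.915 s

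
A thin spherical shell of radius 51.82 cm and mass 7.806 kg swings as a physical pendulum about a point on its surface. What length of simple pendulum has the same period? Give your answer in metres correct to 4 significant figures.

The equivalent simple-pendulum length is L_eq = I/(md), where I is about the pivot and d = 0.51820 m.
I_cm = (2/3)mR² = 1.3974 kg·m², so I = I_cm + md² = 1.3974 + 2.0962 = 3.4936 kg·m².
L_eq = 3.4936/(7.806 × 0.51820) = 0.8637 m.

0.8637 m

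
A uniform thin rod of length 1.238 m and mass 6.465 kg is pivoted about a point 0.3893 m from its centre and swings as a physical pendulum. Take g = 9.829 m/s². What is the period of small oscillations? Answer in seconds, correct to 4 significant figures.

1.697 s

For a physical pendulum T = 2π√(I/(mgd)), with d = 0.38930 m from pivot to centre of mass.
I_cm = mL²/12 = 6.465 × 1.238²/12 = 0.82571 kg·m²; I = I_cm + md² = 0.82571 + 6.465 × 0.38930² = 1.8055 kg·m².
T = 2π√(1.8055/(6.465 × 9.829 × 0.38930)) = 1.697 s.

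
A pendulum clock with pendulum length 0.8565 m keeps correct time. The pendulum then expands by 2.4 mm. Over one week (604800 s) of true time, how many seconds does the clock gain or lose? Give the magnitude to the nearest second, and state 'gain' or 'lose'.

lose 846 s

T ∝ √L, so T'/T = √(0.85890/0.8565) = 1.00140.
In 604800 s of true time the clock registers 604800/1.00140 = 603954.4 s, so it loses 846 s.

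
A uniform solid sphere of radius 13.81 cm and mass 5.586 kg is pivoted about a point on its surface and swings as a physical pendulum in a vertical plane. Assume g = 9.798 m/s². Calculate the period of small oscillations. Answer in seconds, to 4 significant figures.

0.8826 s

I_cm = (2/5)mr² = 0.042614 kg·m². The pivot is at distance d = 0.1381 m from the centre of mass.
By the parallel-axis theorem, I = I_cm + md² = 0.042614 + 0.10653 = 0.14915 kg·m².
T = 2π√(I/(mgd)) = 2π√(0.14915/(5.586 × 9.798 × 0.1381)) = 0.8826 s.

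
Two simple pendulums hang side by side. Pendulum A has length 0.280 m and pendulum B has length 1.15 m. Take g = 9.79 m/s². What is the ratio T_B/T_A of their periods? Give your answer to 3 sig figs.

T ∝ √L, so T_B/T_A = √(L_B/L_A) = √(1.15/0.280) = 2.03.

2.03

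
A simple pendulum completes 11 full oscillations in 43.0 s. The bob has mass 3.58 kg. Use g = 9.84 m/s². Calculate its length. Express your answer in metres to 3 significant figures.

T = 43.0/11 = 3.909 s.
From T = 2π√(L/g), L = gT²/(4π²) = 9.84 × 3.909²/(4π²) = 3.81 m.

3.81 m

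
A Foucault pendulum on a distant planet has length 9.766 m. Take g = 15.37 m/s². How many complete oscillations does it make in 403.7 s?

T = 2π√(L/g) = 2π√(9.766/15.37) = 5.0084 s.
Number of complete oscillations = ⌊403.7/5.0084⌋ = ⌊80.604⌋ = 80.

80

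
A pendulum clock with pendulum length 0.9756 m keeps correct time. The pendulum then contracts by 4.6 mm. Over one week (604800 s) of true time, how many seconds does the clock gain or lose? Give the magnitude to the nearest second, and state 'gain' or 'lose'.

T ∝ √L, so T'/T = √(0.97100/0.9756) = 0.997640.
In 604800 s of true time the clock registers 604800/0.997640 = 606230.9 s, so it gains 1431 s.

gain 1431 s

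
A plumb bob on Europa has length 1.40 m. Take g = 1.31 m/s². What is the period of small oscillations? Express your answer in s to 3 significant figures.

T = 2π√(L/g) = 2π√(1.40/1.31) = 2π × 1.034 = 6.50 s.

6.50 s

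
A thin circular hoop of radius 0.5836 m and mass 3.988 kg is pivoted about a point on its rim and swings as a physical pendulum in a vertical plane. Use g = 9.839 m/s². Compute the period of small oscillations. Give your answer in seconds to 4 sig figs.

I_cm = mr² = 1.3583 kg·m². The pivot is at distance d = 0.5836 m from the centre of mass.
By the parallel-axis theorem, I = I_cm + md² = 1.3583 + 1.3583 = 2.7165 kg·m².
T = 2π√(I/(mgd)) = 2π√(2.7165/(3.988 × 9.839 × 0.5836)) = 2.164 s.

2.164 s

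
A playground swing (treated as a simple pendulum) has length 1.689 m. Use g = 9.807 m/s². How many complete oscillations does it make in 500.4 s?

T = 2π√(L/g) = 2π√(1.689/9.807) = 2.6075 s.
Number of complete oscillations = ⌊500.4/2.6075⌋ = ⌊191.91⌋ = 191.

191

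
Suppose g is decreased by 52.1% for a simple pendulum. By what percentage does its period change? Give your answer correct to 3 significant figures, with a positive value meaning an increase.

T ∝ 1/√g, so T'/T = 1/√(0.4790) = 1.445.
Percentage change in T = (1.445 − 1) × 100% = 44.5%.

44.5%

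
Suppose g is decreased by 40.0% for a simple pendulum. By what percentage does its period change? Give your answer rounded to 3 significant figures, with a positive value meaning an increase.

29.1%

T ∝ 1/√g, so T'/T = 1/√(0.6000) = 1.291.
Percentage change in T = (1.291 − 1) × 100% = 29.1%.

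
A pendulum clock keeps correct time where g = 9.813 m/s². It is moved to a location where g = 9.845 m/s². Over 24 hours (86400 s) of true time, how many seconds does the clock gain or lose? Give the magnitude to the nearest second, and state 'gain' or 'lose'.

The clock's period scales as T ∝ 1/√g, so T'/T = √(9.813/9.845) = 0.998373.
In 86400 s of true time the clock registers 86400/0.998373 = 86540.8 s, so it gains 141 s.

gain 141 s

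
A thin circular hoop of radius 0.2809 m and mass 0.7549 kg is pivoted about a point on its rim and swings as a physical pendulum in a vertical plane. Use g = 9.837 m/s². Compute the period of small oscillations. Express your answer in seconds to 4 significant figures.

I_cm = mr² = 0.059565 kg·m². The pivot is at distance d = 0.2809 m from the centre of mass.
By the parallel-axis theorem, I = I_cm + md² = 0.059565 + 0.059565 = 0.11913 kg·m².
T = 2π√(I/(mgd)) = 2π√(0.11913/(0.7549 × 9.837 × 0.2809)) = 1.502 s.

1.502 s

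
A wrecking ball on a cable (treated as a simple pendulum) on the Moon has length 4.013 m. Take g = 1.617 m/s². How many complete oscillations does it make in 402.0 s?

T = 2π√(L/g) = 2π√(4.013/1.617) = 9.8983 s.
Number of complete oscillations = ⌊402.0/9.8983⌋ = ⌊40.613⌋ = 40.

40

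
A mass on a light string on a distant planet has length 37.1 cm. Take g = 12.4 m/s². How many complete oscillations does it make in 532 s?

489

T = 2π√(L/g) = 2π√(0.371/12.4) = 1.087 s.
Number of complete oscillations = ⌊532/1.087⌋ = ⌊489.5⌋ = 489.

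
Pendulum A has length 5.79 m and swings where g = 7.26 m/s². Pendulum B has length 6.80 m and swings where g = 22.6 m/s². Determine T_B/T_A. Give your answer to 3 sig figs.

0.614

T = 2π√(L/g), so T_B/T_A = √((L_B/g_B)/(L_A/g_A)) = √((6.80/22.6)/(5.79/7.26)) = 0.614.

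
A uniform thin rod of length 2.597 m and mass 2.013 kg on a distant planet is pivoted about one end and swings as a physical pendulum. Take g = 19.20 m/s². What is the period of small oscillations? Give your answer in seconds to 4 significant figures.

1.887 s

For a physical pendulum T = 2π√(I/(mgd)), with d = 1.2985 m from pivot to centre of mass.
I_cm = mL²/12 = 2.013 × 2.597²/12 = 1.1314 kg·m²; I = I_cm + md² = 1.1314 + 2.013 × 1.2985² = 4.5255 kg·m².
T = 2π√(4.5255/(2.013 × 19.20 × 1.2985)) = 1.887 s.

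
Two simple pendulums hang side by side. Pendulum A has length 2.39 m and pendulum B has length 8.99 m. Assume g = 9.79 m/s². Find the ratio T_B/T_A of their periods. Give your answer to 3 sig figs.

T ∝ √L, so T_B/T_A = √(L_B/L_A) = √(8.99/2.39) = 1.94.

1.94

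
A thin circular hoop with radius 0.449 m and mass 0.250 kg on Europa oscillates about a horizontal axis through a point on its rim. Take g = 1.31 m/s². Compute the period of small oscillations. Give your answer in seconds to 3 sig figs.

5.20 s

I_cm = mr² = 0.05040 kg·m². The pivot is at distance d = 0.449 m from the centre of mass.
By the parallel-axis theorem, I = I_cm + md² = 0.05040 + 0.05040 = 0.1008 kg·m².
T = 2π√(I/(mgd)) = 2π√(0.1008/(0.250 × 1.31 × 0.449)) = 5.20 s.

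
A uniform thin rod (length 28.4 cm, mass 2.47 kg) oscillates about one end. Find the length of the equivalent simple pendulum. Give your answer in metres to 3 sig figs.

The equivalent simple-pendulum length is L_eq = I/(md), where I is about the pivot and d = 0.1420 m.
I_cm = (1/12)mL² = 0.01660 kg·m², so I = I_cm + md² = 0.01660 + 0.04981 = 0.06641 kg·m².
L_eq = 0.06641/(2.47 × 0.1420) = 0.189 m.

0.189 m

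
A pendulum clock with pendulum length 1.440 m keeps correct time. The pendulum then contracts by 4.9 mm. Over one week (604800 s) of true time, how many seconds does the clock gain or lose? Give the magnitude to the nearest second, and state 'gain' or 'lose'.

T ∝ √L, so T'/T = √(1.43510/1.440) = 0.998297.
In 604800 s of true time the clock registers 604800/0.998297 = 605831.6 s, so it gains 1032 s.

gain 1032 s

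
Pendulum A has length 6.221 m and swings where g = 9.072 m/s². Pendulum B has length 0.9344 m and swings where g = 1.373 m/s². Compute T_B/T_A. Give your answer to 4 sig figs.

0.9962

T = 2π√(L/g), so T_B/T_A = √((L_B/g_B)/(L_A/g_A)) = √((0.9344/1.373)/(6.221/9.072)) = 0.9962.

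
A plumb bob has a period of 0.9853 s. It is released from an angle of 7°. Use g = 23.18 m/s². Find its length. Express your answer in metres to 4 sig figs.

From T = 2π√(L/g), L = gT²/(4π²) = 23.18 × 0.98530²/(4π²) = 0.5700 m.

0.5700 m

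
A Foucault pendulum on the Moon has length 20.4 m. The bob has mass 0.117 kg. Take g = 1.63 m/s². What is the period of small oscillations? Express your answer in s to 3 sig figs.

T = 2π√(L/g) = 2π√(20.4/1.63) = 2π × 3.538 = 22.2 s.

22.2 s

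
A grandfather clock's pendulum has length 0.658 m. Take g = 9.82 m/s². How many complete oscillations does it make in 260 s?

159

T = 2π√(L/g) = 2π√(0.658/9.82) = 1.626 s.
Number of complete oscillations = ⌊260/1.626⌋ = ⌊159.9⌋ = 159.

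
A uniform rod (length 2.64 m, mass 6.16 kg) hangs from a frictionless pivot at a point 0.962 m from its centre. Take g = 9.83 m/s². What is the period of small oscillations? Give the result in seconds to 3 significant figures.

2.51 s

For a physical pendulum T = 2π√(I/(mgd)), with d = 0.9620 m from pivot to centre of mass.
I_cm = mL²/12 = 6.16 × 2.64²/12 = 3.578 kg·m²; I = I_cm + md² = 3.578 + 6.16 × 0.9620² = 9.278 kg·m².
T = 2π√(9.278/(6.16 × 9.83 × 0.9620)) = 2.51 s.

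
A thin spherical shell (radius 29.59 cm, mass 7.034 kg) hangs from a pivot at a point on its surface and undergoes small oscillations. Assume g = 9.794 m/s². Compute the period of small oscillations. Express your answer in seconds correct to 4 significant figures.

I_cm = (2/3)mr² = 0.41058 kg·m². The pivot is at distance d = 0.2959 m from the centre of mass.
By the parallel-axis theorem, I = I_cm + md² = 0.41058 + 0.61587 = 1.0265 kg·m².
T = 2π√(I/(mgd)) = 2π√(1.0265/(7.034 × 9.794 × 0.2959)) = 1.410 s.

1.410 s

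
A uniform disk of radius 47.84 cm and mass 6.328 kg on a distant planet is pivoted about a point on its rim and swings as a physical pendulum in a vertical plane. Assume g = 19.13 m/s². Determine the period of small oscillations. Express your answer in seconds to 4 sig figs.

1.217 s

I_cm = ½mr² = 0.72413 kg·m². The pivot is at distance d = 0.4784 m from the centre of mass.
By the parallel-axis theorem, I = I_cm + md² = 0.72413 + 1.4483 = 2.1724 kg·m².
T = 2π√(I/(mgd)) = 2π√(2.1724/(6.328 × 19.13 × 0.4784)) = 1.217 s.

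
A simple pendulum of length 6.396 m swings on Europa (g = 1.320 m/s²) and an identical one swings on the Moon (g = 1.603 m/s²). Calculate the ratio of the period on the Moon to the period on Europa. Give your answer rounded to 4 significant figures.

0.9074

T ∝ 1/√g, so T₂/T₁ = √(g₁/g₂) = √(1.320/1.603) = 0.9074.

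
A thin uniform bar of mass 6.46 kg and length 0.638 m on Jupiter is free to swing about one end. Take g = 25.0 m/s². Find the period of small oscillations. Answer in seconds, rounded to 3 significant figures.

For a physical pendulum T = 2π√(I/(mgd)), with d = 0.3190 m from pivot to centre of mass.
I_cm = mL²/12 = 6.46 × 0.638²/12 = 0.2191 kg·m²; I = I_cm + md² = 0.2191 + 6.46 × 0.3190² = 0.8765 kg·m².
T = 2π√(0.8765/(6.46 × 25.0 × 0.3190)) = 0.820 s.

0.820 s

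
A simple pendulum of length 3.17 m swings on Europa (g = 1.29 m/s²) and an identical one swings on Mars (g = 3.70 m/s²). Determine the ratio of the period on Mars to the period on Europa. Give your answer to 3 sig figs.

0.590

T ∝ 1/√g, so T₂/T₁ = √(g₁/g₂) = √(1.29/3.70) = 0.590.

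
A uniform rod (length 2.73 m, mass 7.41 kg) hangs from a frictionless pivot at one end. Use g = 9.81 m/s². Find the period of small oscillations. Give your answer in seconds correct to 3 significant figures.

2.71 s

For a physical pendulum T = 2π√(I/(mgd)), with d = 1.365 m from pivot to centre of mass.
I_cm = mL²/12 = 7.41 × 2.73²/12 = 4.602 kg·m²; I = I_cm + md² = 4.602 + 7.41 × 1.365² = 18.41 kg·m².
T = 2π√(18.41/(7.41 × 9.81 × 1.365)) = 2.71 s.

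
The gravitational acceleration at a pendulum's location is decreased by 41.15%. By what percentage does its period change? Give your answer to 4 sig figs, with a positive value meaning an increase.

30.35%

T ∝ 1/√g, so T'/T = 1/√(0.58850) = 1.3035.
Percentage change in T = (1.3035 − 1) × 100% = 30.35%.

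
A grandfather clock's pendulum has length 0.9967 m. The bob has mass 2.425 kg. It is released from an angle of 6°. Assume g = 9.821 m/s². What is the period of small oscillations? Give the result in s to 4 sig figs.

2.002 s

T = 2π√(L/g) = 2π√(0.9967/9.821) = 2π × 0.31857 = 2.002 s.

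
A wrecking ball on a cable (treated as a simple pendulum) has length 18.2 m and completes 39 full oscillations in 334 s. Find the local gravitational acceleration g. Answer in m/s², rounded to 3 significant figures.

T = 334/39 = 8.564 s.
From T = 2π√(L/g), g = 4π²L/T² = 4π² × 18.2/8.564² = 9.80 m/s².

9.80 m/s²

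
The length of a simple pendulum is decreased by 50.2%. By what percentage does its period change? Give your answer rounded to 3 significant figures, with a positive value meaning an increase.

-29.4%

T ∝ √L, so T'/T = √(0.4980) = 0.7057.
Percentage change in T = (0.7057 − 1) × 100% = -29.4%.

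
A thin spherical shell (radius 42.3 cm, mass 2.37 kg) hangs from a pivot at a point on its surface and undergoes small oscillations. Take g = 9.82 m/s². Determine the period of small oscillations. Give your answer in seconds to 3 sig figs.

1.68 s

I_cm = (2/3)mr² = 0.2827 kg·m². The pivot is at distance d = 0.423 m from the centre of mass.
By the parallel-axis theorem, I = I_cm + md² = 0.2827 + 0.4241 = 0.7068 kg·m².
T = 2π√(I/(mgd)) = 2π√(0.7068/(2.37 × 9.82 × 0.423)) = 1.68 s.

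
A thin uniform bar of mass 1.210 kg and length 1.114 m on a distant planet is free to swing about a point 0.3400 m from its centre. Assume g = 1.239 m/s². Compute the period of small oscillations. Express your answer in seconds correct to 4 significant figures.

4.530 s

For a physical pendulum T = 2π√(I/(mgd)), with d = 0.34000 m from pivot to centre of mass.
I_cm = mL²/12 = 1.210 × 1.114²/12 = 0.12513 kg·m²; I = I_cm + md² = 0.12513 + 1.210 × 0.34000² = 0.26501 kg·m².
T = 2π√(0.26501/(1.210 × 1.239 × 0.34000)) = 4.530 s.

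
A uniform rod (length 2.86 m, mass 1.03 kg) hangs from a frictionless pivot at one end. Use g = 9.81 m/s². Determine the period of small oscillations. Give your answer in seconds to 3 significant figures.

2.77 s

For a physical pendulum T = 2π√(I/(mgd)), with d = 1.430 m from pivot to centre of mass.
I_cm = mL²/12 = 1.03 × 2.86²/12 = 0.7021 kg·m²; I = I_cm + md² = 0.7021 + 1.03 × 1.430² = 2.808 kg·m².
T = 2π√(2.808/(1.03 × 9.81 × 1.430)) = 2.77 s.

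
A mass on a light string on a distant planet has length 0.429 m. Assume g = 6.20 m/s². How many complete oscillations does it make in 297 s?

179

T = 2π√(L/g) = 2π√(0.429/6.20) = 1.653 s.
Number of complete oscillations = ⌊297/1.653⌋ = ⌊179.7⌋ = 179.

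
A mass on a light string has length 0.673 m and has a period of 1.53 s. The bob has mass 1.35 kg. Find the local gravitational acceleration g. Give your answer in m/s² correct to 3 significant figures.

11.3 m/s²

From T = 2π√(L/g), g = 4π²L/T² = 4π² × 0.673/1.530² = 11.3 m/s².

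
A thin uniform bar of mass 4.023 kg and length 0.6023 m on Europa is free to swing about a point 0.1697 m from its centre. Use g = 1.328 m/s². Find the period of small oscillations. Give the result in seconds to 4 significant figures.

3.216 s

For a physical pendulum T = 2π√(I/(mgd)), with d = 0.16970 m from pivot to centre of mass.
I_cm = mL²/12 = 4.023 × 0.6023²/12 = 0.12162 kg·m²; I = I_cm + md² = 0.12162 + 4.023 × 0.16970² = 0.23747 kg·m².
T = 2π√(0.23747/(4.023 × 1.328 × 0.16970)) = 3.216 s.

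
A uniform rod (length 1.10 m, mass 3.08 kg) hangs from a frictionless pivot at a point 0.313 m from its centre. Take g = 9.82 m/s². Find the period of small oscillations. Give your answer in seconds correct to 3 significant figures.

For a physical pendulum T = 2π√(I/(mgd)), with d = 0.3130 m from pivot to centre of mass.
I_cm = mL²/12 = 3.08 × 1.10²/12 = 0.3106 kg·m²; I = I_cm + md² = 0.3106 + 3.08 × 0.3130² = 0.6123 kg·m².
T = 2π√(0.6123/(3.08 × 9.82 × 0.3130)) = 1.60 s.

1.60 s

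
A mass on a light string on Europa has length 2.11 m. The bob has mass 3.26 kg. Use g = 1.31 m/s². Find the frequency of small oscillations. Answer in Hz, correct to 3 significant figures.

T = 2π√(L/g) = 2π√(2.11/1.31) = 7.974 s, so f = 1/T = 0.125 Hz.

0.125 Hz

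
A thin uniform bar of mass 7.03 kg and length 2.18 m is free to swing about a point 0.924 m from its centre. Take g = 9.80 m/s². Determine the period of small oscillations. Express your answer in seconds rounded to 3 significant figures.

For a physical pendulum T = 2π√(I/(mgd)), with d = 0.9240 m from pivot to centre of mass.
I_cm = mL²/12 = 7.03 × 2.18²/12 = 2.784 kg·m²; I = I_cm + md² = 2.784 + 7.03 × 0.9240² = 8.786 kg·m².
T = 2π√(8.786/(7.03 × 9.80 × 0.9240)) = 2.33 s.

2.33 s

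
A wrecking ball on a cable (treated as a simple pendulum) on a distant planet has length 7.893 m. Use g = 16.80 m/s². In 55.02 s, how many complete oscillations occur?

T = 2π√(L/g) = 2π√(7.893/16.80) = 4.3067 s.
Number of complete oscillations = ⌊55.02/4.3067⌋ = ⌊12.775⌋ = 12.

12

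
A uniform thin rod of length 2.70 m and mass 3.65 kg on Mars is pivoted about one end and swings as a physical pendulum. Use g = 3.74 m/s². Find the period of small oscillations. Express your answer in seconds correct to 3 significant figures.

For a physical pendulum T = 2π√(I/(mgd)), with d = 1.350 m from pivot to centre of mass.
I_cm = mL²/12 = 3.65 × 2.70²/12 = 2.217 kg·m²; I = I_cm + md² = 2.217 + 3.65 × 1.350² = 8.870 kg·m².
T = 2π√(8.870/(3.65 × 3.74 × 1.350)) = 4.36 s.

4.36 s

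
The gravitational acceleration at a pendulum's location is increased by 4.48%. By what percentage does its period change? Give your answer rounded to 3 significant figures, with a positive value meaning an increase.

-2.17%

T ∝ 1/√g, so T'/T = 1/√(1.045) = 0.9783.
Percentage change in T = (0.9783 − 1) × 100% = -2.17%.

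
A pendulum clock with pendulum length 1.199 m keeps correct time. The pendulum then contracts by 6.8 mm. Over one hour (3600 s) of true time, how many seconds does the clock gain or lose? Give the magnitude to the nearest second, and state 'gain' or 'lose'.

gain 10 s

T ∝ √L, so T'/T = √(1.19220/1.199) = 0.997160.
In 3600 s of true time the clock registers 3600/0.997160 = 3610.3 s, so it gains 10 s.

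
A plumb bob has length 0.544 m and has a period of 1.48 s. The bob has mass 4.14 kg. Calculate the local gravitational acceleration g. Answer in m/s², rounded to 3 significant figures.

9.80 m/s²

From T = 2π√(L/g), g = 4π²L/T² = 4π² × 0.544/1.480² = 9.80 m/s².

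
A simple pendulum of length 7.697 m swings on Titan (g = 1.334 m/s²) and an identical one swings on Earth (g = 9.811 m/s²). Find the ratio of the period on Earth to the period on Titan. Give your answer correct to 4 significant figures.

T ∝ 1/√g, so T₂/T₁ = √(g₁/g₂) = √(1.334/9.811) = 0.3687.

0.3687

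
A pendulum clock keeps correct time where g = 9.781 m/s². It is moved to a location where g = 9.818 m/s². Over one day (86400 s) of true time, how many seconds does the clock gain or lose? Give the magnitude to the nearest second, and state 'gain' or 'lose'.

The clock's period scales as T ∝ 1/√g, so T'/T = √(9.781/9.818) = 0.998114.
In 86400 s of true time the clock registers 86400/0.998114 = 86563.3 s, so it gains 163 s.

gain 163 s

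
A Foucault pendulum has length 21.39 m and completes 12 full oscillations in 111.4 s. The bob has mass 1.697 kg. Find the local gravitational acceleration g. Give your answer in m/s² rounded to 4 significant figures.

T = 111.4/12 = 9.2833 s.
From T = 2π√(L/g), g = 4π²L/T² = 4π² × 21.39/9.2833² = 9.799 m/s².

9.799 m/s²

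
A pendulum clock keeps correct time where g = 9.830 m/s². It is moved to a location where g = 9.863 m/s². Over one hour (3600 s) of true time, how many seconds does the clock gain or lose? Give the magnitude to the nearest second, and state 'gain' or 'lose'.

The clock's period scales as T ∝ 1/√g, so T'/T = √(9.830/9.863) = 0.998326.
In 3600 s of true time the clock registers 3600/0.998326 = 3606.0 s, so it gains 6 s.

gain 6 s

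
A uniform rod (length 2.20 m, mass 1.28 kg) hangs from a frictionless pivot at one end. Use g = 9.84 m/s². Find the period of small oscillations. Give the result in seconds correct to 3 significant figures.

For a physical pendulum T = 2π√(I/(mgd)), with d = 1.100 m from pivot to centre of mass.
I_cm = mL²/12 = 1.28 × 2.20²/12 = 0.5163 kg·m²; I = I_cm + md² = 0.5163 + 1.28 × 1.100² = 2.065 kg·m².
T = 2π√(2.065/(1.28 × 9.84 × 1.100)) = 2.43 s.

2.43 s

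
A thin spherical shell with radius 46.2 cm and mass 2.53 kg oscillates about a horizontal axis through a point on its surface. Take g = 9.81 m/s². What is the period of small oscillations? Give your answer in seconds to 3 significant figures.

I_cm = (2/3)mr² = 0.3600 kg·m². The pivot is at distance d = 0.462 m from the centre of mass.
By the parallel-axis theorem, I = I_cm + md² = 0.3600 + 0.5400 = 0.9000 kg·m².
T = 2π√(I/(mgd)) = 2π√(0.9000/(2.53 × 9.81 × 0.462)) = 1.76 s.

1.76 s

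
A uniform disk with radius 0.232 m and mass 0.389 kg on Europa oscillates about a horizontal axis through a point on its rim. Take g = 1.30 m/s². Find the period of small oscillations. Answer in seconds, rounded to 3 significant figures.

I_cm = ½mr² = 0.01047 kg·m². The pivot is at distance d = 0.232 m from the centre of mass.
By the parallel-axis theorem, I = I_cm + md² = 0.01047 + 0.02094 = 0.03141 kg·m².
T = 2π√(I/(mgd)) = 2π√(0.03141/(0.389 × 1.30 × 0.232)) = 3.25 s.

3.25 s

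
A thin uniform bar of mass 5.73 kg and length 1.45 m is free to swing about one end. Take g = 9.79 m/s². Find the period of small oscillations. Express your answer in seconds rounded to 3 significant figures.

For a physical pendulum T = 2π√(I/(mgd)), with d = 0.7250 m from pivot to centre of mass.
I_cm = mL²/12 = 5.73 × 1.45²/12 = 1.004 kg·m²; I = I_cm + md² = 1.004 + 5.73 × 0.7250² = 4.016 kg·m².
T = 2π√(4.016/(5.73 × 9.79 × 0.7250)) = 1.97 s.

1.97 s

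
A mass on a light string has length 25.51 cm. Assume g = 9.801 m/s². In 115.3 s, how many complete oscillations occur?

T = 2π√(L/g) = 2π√(0.2551/9.801) = 1.0137 s.
Number of complete oscillations = ⌊115.3/1.0137⌋ = ⌊113.74⌋ = 113.

113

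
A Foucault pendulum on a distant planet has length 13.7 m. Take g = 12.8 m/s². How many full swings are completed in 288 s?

T = 2π√(L/g) = 2π√(13.7/12.8) = 6.500 s.
Number of complete oscillations = ⌊288/6.500⌋ = ⌊44.31⌋ = 44.

44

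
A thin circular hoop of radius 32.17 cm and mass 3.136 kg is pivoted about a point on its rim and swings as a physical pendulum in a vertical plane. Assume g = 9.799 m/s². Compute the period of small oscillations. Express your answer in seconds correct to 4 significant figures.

I_cm = mr² = 0.32455 kg·m². The pivot is at distance d = 0.3217 m from the centre of mass.
By the parallel-axis theorem, I = I_cm + md² = 0.32455 + 0.32455 = 0.64909 kg·m².
T = 2π√(I/(mgd)) = 2π√(0.64909/(3.136 × 9.799 × 0.3217)) = 1.610 s.

1.610 s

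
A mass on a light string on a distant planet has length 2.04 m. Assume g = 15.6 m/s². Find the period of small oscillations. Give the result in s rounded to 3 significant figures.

T = 2π√(L/g) = 2π√(2.04/15.6) = 2π × 0.3616 = 2.27 s.

2.27 s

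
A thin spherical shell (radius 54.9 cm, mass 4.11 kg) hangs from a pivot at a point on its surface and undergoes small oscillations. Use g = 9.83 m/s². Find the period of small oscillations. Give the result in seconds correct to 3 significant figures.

1.92 s

I_cm = (2/3)mr² = 0.8258 kg·m². The pivot is at distance d = 0.549 m from the centre of mass.
By the parallel-axis theorem, I = I_cm + md² = 0.8258 + 1.239 = 2.065 kg·m².
T = 2π√(I/(mgd)) = 2π√(2.065/(4.11 × 9.83 × 0.549)) = 1.92 s.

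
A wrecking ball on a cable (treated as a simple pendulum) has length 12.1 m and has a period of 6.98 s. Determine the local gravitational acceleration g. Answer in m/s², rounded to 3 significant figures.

From T = 2π√(L/g), g = 4π²L/T² = 4π² × 12.1/6.980² = 9.80 m/s².

9.80 m/s²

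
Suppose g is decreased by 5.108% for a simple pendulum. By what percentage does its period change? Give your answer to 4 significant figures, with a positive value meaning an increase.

T ∝ 1/√g, so T'/T = 1/√(0.94892) = 1.0266.
Percentage change in T = (1.0266 − 1) × 100% = 2.656%.

2.656%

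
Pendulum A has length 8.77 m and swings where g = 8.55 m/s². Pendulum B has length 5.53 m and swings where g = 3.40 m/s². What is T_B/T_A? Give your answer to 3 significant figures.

T = 2π√(L/g), so T_B/T_A = √((L_B/g_B)/(L_A/g_A)) = √((5.53/3.40)/(8.77/8.55)) = 1.26.

1.26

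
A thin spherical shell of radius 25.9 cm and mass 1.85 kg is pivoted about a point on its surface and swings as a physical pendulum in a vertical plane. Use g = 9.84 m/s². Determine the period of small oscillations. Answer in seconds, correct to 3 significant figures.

I_cm = (2/3)mr² = 0.08273 kg·m². The pivot is at distance d = 0.259 m from the centre of mass.
By the parallel-axis theorem, I = I_cm + md² = 0.08273 + 0.1241 = 0.2068 kg·m².
T = 2π√(I/(mgd)) = 2π√(0.2068/(1.85 × 9.84 × 0.259)) = 1.32 s.

1.32 s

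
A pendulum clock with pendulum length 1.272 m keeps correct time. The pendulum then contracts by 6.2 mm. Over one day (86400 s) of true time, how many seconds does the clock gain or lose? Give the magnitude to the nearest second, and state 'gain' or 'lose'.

T ∝ √L, so T'/T = √(1.26580/1.272) = 0.997560.
In 86400 s of true time the clock registers 86400/0.997560 = 86611.3 s, so it gains 211 s.

gain 211 s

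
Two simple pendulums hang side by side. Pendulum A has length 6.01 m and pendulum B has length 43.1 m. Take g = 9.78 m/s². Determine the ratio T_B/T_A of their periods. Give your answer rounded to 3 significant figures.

T ∝ √L, so T_B/T_A = √(L_B/L_A) = √(43.1/6.01) = 2.68.

2.68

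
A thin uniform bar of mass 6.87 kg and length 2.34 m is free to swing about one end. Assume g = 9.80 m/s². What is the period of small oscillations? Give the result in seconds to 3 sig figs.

2.51 s

For a physical pendulum T = 2π√(I/(mgd)), with d = 1.170 m from pivot to centre of mass.
I_cm = mL²/12 = 6.87 × 2.34²/12 = 3.135 kg·m²; I = I_cm + md² = 3.135 + 6.87 × 1.170² = 12.54 kg·m².
T = 2π√(12.54/(6.87 × 9.80 × 1.170)) = 2.51 s.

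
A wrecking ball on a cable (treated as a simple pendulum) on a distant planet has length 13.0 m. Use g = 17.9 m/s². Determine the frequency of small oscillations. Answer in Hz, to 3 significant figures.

0.187 Hz

T = 2π√(L/g) = 2π√(13.0/17.9) = 5.355 s, so f = 1/T = 0.187 Hz.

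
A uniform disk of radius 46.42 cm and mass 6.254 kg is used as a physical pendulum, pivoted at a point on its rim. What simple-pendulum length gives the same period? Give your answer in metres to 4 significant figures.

The equivalent simple-pendulum length is L_eq = I/(md), where I is about the pivot and d = 0.46420 m.
I_cm = ½mR² = 0.67381 kg·m², so I = I_cm + md² = 0.67381 + 1.3476 = 2.0214 kg·m².
L_eq = 2.0214/(6.254 × 0.46420) = 0.6963 m.

0.6963 m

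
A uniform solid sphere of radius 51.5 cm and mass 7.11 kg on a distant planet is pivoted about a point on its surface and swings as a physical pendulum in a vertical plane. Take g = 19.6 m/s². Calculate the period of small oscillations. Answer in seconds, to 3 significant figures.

1.21 s

I_cm = (2/5)mr² = 0.7543 kg·m². The pivot is at distance d = 0.515 m from the centre of mass.
By the parallel-axis theorem, I = I_cm + md² = 0.7543 + 1.886 = 2.640 kg·m².
T = 2π√(I/(mgd)) = 2π√(2.640/(7.11 × 19.6 × 0.515)) = 1.21 s.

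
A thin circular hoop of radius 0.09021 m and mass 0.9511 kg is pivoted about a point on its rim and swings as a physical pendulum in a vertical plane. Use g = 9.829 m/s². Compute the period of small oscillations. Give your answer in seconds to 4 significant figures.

0.8513 s

I_cm = mr² = 0.0077399 kg·m². The pivot is at distance d = 0.09021 m from the centre of mass.
By the parallel-axis theorem, I = I_cm + md² = 0.0077399 + 0.0077399 = 0.015480 kg·m².
T = 2π√(I/(mgd)) = 2π√(0.015480/(0.9511 × 9.829 × 0.09021)) = 0.8513 s.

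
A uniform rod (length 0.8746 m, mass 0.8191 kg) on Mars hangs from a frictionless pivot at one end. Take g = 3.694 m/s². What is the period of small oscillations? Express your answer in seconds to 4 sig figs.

For a physical pendulum T = 2π√(I/(mgd)), with d = 0.43730 m from pivot to centre of mass.
I_cm = mL²/12 = 0.8191 × 0.8746²/12 = 0.052213 kg·m²; I = I_cm + md² = 0.052213 + 0.8191 × 0.43730² = 0.20885 kg·m².
T = 2π√(0.20885/(0.8191 × 3.694 × 0.43730)) = 2.496 s.

2.496 s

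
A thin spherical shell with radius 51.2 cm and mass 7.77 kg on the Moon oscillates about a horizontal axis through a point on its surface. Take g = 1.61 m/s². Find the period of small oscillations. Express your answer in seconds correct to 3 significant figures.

4.57 s

I_cm = (2/3)mr² = 1.358 kg·m². The pivot is at distance d = 0.512 m from the centre of mass.
By the parallel-axis theorem, I = I_cm + md² = 1.358 + 2.037 = 3.395 kg·m².
T = 2π√(I/(mgd)) = 2π√(3.395/(7.77 × 1.61 × 0.512)) = 4.57 s.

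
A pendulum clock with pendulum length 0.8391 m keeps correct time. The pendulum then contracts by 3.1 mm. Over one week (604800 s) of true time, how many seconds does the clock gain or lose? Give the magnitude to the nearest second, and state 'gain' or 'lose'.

gain 1120 s

T ∝ √L, so T'/T = √(0.83600/0.8391) = 0.998151.
In 604800 s of true time the clock registers 604800/0.998151 = 605920.3 s, so it gains 1120 s.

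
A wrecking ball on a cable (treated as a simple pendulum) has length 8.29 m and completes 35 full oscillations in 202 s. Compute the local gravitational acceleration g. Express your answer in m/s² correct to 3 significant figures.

T = 202/35 = 5.771 s.
From T = 2π√(L/g), g = 4π²L/T² = 4π² × 8.29/5.771² = 9.83 m/s².

9.83 m/s²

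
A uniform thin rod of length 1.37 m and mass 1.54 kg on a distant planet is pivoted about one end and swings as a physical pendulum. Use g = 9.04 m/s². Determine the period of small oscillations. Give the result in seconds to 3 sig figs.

For a physical pendulum T = 2π√(I/(mgd)), with d = 0.6850 m from pivot to centre of mass.
I_cm = mL²/12 = 1.54 × 1.37²/12 = 0.2409 kg·m²; I = I_cm + md² = 0.2409 + 1.54 × 0.6850² = 0.9635 kg·m².
T = 2π√(0.9635/(1.54 × 9.04 × 0.6850)) = 2.00 s.

2.00 s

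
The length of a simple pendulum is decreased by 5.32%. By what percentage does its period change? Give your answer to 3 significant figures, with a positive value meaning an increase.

T ∝ √L, so T'/T = √(0.9468) = 0.9730.
Percentage change in T = (0.9730 − 1) × 100% = -2.70%.

-2.70%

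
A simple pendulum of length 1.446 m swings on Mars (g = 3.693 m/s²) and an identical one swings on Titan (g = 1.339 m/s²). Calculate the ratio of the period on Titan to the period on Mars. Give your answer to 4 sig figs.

T ∝ 1/√g, so T₂/T₁ = √(g₁/g₂) = √(3.693/1.339) = 1.661.

1.661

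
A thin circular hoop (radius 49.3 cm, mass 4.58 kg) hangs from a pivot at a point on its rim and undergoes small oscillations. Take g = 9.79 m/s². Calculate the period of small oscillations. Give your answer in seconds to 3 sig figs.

1.99 s

I_cm = mr² = 1.113 kg·m². The pivot is at distance d = 0.493 m from the centre of mass.
By the parallel-axis theorem, I = I_cm + md² = 1.113 + 1.113 = 2.226 kg·m².
T = 2π√(I/(mgd)) = 2π√(2.226/(4.58 × 9.79 × 0.493)) = 1.99 s.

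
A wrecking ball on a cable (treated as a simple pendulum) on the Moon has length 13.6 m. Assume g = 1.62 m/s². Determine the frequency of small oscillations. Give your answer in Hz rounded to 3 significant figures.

0.0549 Hz

T = 2π√(L/g) = 2π√(13.6/1.62) = 18.21 s, so f = 1/T = 0.0549 Hz.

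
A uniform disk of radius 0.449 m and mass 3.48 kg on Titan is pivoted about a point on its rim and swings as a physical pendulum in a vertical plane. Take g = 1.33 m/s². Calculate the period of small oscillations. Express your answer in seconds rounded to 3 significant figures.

4.47 s

I_cm = ½mr² = 0.3508 kg·m². The pivot is at distance d = 0.449 m from the centre of mass.
By the parallel-axis theorem, I = I_cm + md² = 0.3508 + 0.7016 = 1.052 kg·m².
T = 2π√(I/(mgd)) = 2π√(1.052/(3.48 × 1.33 × 0.449)) = 4.47 s.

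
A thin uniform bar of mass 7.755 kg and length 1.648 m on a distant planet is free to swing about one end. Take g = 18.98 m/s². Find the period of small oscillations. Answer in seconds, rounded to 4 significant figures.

1.512 s

For a physical pendulum T = 2π√(I/(mgd)), with d = 0.82400 m from pivot to centre of mass.
I_cm = mL²/12 = 7.755 × 1.648²/12 = 1.7552 kg·m²; I = I_cm + md² = 1.7552 + 7.755 × 0.82400² = 7.0206 kg·m².
T = 2π√(7.0206/(7.755 × 18.98 × 0.82400)) = 1.512 s.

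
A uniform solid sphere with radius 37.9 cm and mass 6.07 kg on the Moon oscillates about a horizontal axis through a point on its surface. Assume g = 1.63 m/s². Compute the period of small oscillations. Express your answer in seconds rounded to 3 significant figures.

3.58 s

I_cm = (2/5)mr² = 0.3488 kg·m². The pivot is at distance d = 0.379 m from the centre of mass.
By the parallel-axis theorem, I = I_cm + md² = 0.3488 + 0.8719 = 1.221 kg·m².
T = 2π√(I/(mgd)) = 2π√(1.221/(6.07 × 1.63 × 0.379)) = 3.58 s.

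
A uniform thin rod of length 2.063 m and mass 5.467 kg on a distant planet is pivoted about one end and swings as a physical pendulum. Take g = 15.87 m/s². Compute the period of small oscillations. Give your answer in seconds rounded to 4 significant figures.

1.850 s

For a physical pendulum T = 2π√(I/(mgd)), with d = 1.0315 m from pivot to centre of mass.
I_cm = mL²/12 = 5.467 × 2.063²/12 = 1.9389 kg·m²; I = I_cm + md² = 1.9389 + 5.467 × 1.0315² = 7.7558 kg·m².
T = 2π√(7.7558/(5.467 × 15.87 × 1.0315)) = 1.850 s.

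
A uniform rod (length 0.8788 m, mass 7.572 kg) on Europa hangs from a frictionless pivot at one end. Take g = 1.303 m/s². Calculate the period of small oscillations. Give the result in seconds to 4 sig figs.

For a physical pendulum T = 2π√(I/(mgd)), with d = 0.43940 m from pivot to centre of mass.
I_cm = mL²/12 = 7.572 × 0.8788²/12 = 0.48731 kg·m²; I = I_cm + md² = 0.48731 + 7.572 × 0.43940² = 1.9493 kg·m².
T = 2π√(1.9493/(7.572 × 1.303 × 0.43940)) = 4.213 s.

4.213 s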